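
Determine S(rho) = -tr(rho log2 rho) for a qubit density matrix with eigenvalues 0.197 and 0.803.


S = -p*log2(p) - (1-p)*log2(1-p)
p = 0.1970, 1-p = 0.8030
= -0.1970 * log2(0.1970) - 0.8030 * log2(0.8030)
= -(-0.4617) - (-0.2542)
= 0.7159

0.7159


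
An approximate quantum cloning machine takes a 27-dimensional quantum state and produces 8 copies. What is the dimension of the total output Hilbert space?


Output space = H^(tensor 8) where dim(H) = 27
dim = 27^8
= 729 (after 2 factors)
= 19683 (after 3 factors)
= 531441 (after 4 factors)
= 14348907 (after 5 factors)
= 387420489 (after 6 factors)
= 10460353203 (after 7 factors)
= 282429536481 (after 8 factors)
= 282429536481

282429536481


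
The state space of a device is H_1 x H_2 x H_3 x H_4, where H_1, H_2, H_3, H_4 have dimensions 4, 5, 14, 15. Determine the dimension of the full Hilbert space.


dim(H_1 x H_2 x H_3 x H_4) = 4 * 5 * 14 * 15
= 20 * 14 * 15
= 280 * 15
= 4200

4200


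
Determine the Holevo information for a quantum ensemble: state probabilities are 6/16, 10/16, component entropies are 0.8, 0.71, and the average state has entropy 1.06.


chi = S(rho) - sum_i p_i * S(rho_i)
Weighted entropy = 6/16 * 0.8 + 10/16 * 0.71
= 0.7438
chi = 1.06 - 0.7438
= 0.3163

0.3163


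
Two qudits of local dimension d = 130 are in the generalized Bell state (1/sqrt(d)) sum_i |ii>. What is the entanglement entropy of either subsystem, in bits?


For a maximally entangled state in d x d:
S = log2(d) = log2(130)
= 7.0224

7.0224


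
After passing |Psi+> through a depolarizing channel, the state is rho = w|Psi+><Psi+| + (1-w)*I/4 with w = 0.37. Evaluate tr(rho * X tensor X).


|Psi+> = (|01> + |10>)/sqrt(2)
For the pure Bell state, <X_A X_B> = +1 (Bell-state Pauli correlator).
The maximally-mixed part I/4 has tr(I/4 * P tensor P) = 0 for any traceless Pauli P.
So <X_A X_B>_rho = w * (+1) + (1 - w) * 0
= 0.37 * (+1)
= 0.3700

0.3700


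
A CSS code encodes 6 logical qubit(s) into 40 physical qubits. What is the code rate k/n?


Code rate R = k/n
= 6/40
= 0.1500

0.1500


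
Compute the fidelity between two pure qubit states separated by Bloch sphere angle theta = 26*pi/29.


For states separated by angle theta on Bloch sphere:
F = cos^2(theta/2)
theta = 26*pi/29 = 2.8166
theta/2 = 1.4083
cos(theta/2) = 0.1618
F = 0.0262

0.0262


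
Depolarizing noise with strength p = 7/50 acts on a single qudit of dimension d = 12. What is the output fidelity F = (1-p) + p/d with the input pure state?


F = (1-p) + p/d
= (1 - 0.1400) + 0.1400/12
= 0.8600 + 0.0117
= 0.8717

0.8717


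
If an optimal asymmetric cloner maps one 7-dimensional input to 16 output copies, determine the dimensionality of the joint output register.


Output space = H^(tensor 16) where dim(H) = 7
dim = 7^16
= 49 (after 2 factors)
= 343 (after 3 factors)
= 2401 (after 4 factors)
= 16807 (after 5 factors)
= 117649 (after 6 factors)
= 823543 (after 7 factors)
= 5764801 (after 8 factors)
= 40353607 (after 9 factors)
= 282475249 (after 10 factors)
= 1977326743 (after 11 factors)
= 13841287201 (after 12 factors)
= 96889010407 (after 13 factors)
= 678223072849 (after 14 factors)
= 4747561509943 (after 15 factors)
= 33232930569601 (after 16 factors)
= 33232930569601

33232930569601


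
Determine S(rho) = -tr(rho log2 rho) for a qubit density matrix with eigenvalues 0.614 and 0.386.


S = -p*log2(p) - (1-p)*log2(1-p)
p = 0.6140, 1-p = 0.3860
= -0.6140 * log2(0.6140) - 0.3860 * log2(0.3860)
= -(-0.4321) - (-0.5301)
= 0.9622

0.9622


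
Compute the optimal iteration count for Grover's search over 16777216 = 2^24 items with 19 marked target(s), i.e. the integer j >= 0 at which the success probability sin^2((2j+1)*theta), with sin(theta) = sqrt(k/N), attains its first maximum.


After j Grover iterations the success probability is P(j) = sin^2((2j+1)*theta), where sin(theta) = sqrt(k/N).
N = 2^24 = 16777216, k = 19
sin(theta) = sqrt(k/N) = 0.001064184312
theta = arcsin(sqrt(k/N)) = 0.001064184513 rad
P(j) reaches its first maximum when (2j+1)*theta is as close as possible to pi/2, i.e. j = round(pi/(4*theta) - 1/2).
pi/(4*theta) - 1/2 = 737.5282
(For comparison, the common estimate pi/4 * sqrt(N/k) = 738.0283; the exact maximiser is used here.)
Optimal iterations = 738

738


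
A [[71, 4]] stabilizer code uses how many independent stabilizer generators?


For an [[n,k]] stabilizer code:
Number of stabilizer generators = n - k
= 71 - 4
= 67

67


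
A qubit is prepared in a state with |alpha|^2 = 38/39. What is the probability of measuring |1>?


|alpha|^2 = 38/39 = 0.9744
|beta|^2 = 1 - 38/39 = 1/39 = 0.0256
P(|1>) = |beta|^2 = 0.0256

0.0256


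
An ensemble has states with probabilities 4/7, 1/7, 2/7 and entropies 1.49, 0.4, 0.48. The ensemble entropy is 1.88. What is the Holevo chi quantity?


chi = S(rho) - sum_i p_i * S(rho_i)
Weighted entropy = 4/7 * 1.49 + 1/7 * 0.4 + 2/7 * 0.48
= 1.0457
chi = 1.88 - 1.0457
= 0.8343

0.8343


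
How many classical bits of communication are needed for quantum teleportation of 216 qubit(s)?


Quantum teleportation requires 2 classical bits per qubit teleported.
216 qubit(s) -> 2 * 216 = 432 classical bits

432


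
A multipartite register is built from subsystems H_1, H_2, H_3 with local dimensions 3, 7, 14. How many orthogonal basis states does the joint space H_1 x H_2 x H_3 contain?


dim(H_1 x H_2 x H_3) = 3 * 7 * 14
= 21 * 14
= 294

294


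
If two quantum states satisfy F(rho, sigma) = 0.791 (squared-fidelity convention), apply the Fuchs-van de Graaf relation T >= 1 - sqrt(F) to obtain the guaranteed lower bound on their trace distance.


Fuchs-van de Graaf (squared-fidelity convention): 1 - sqrt(F) <= T <= sqrt(1 - F).
Lower bound: T >= 1 - sqrt(F)
sqrt(F) = sqrt(0.791) = 0.8894
T >= 1 - 0.8894
T >= 0.1106

0.1106


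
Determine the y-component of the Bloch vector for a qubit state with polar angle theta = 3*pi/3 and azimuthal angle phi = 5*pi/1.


theta = 3.1416, phi = 15.7080
r_y = sin(theta)*sin(phi) = 0.0000 * 0.0000
r_y = 0.0000

0.0000


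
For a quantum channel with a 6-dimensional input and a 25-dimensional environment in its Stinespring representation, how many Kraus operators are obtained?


Tracing out the environment in an orthonormal basis {|i>_E} gives Kraus operators K_i = <i|_E U |0>_E.
Number of Kraus operators = dim(H_env) = d_env
= 25

25


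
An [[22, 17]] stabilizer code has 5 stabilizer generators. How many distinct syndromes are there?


Each stabilizer generator gives a binary (+1 or -1) measurement outcome.
With 5 independent generators:
Total syndromes = 2^5
= 32

32


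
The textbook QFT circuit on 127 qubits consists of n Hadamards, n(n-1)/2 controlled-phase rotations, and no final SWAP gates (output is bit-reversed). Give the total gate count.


Hadamard gates: 127
Controlled rotations: n*(n-1)/2 = 127*126/2 = 8001
SWAP gates: 0 (omitted)
Total = 127 + 8001
= 8128

8128


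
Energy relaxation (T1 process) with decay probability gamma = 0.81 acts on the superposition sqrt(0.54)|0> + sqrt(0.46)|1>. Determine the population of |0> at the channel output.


For amplitude damping with parameter gamma on state sqrt(a)|0> + sqrt(b)|1>:
alpha^2 = 0.54, beta^2 = 0.46
P(|0>) = alpha^2 + gamma * beta^2
= 0.54 + 0.81 * 0.46
= 0.54 + 0.3726
= 0.9126

0.9126


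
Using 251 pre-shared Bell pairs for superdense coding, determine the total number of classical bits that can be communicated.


Superdense coding allows 2 classical bits per shared entangled pair.
251 pair(s) -> 2 * 251 = 502 classical bits

502


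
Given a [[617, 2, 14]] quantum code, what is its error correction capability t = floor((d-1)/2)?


Code parameters: [[617, 2, 14]], distance d = 14.
Number of correctable errors = floor((d-1)/2)
= floor((14 - 1)/2)
= floor(13/2)
= 6

6


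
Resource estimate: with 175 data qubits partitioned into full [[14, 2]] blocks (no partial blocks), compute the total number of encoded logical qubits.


Each code block uses 14 physical qubits for 2 logical qubit(s).
Number of complete blocks = floor(175 / 14) = 12
Logical qubits = 12 * 2
= 24

24


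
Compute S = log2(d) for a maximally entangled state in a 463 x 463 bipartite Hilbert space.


For a maximally entangled state in d x d:
S = log2(d) = log2(463)
= 8.8549

8.8549


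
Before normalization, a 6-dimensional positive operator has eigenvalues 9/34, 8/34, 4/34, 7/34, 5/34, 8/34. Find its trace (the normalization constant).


tr(M) = sum of eigenvalues
= 9/34 + 8/34 + 4/34 + 7/34 + 5/34 + 8/34
= 41/34
= 1.2059

1.2059


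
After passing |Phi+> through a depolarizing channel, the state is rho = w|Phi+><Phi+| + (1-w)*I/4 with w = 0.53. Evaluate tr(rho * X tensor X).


|Phi+> = (|00> + |11>)/sqrt(2)
For the pure Bell state, <X_A X_B> = +1 (Bell-state Pauli correlator).
The maximally-mixed part I/4 has tr(I/4 * P tensor P) = 0 for any traceless Pauli P.
So <X_A X_B>_rho = w * (+1) + (1 - w) * 0
= 0.53 * (+1)
= 0.5300

0.5300


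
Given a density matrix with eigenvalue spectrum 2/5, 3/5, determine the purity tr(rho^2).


tr(rho^2) = sum of eigenvalues squared
= (2/5)^2 + (3/5)^2
= (4 + 9) / 25
= 13/25
= 0.5200

0.5200


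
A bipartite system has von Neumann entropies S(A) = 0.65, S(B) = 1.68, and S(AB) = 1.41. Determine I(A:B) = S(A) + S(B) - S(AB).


I(A:B) = S(A) + S(B) - S(AB)
= 0.65 + 1.68 - 1.41
= 0.9200

0.9200


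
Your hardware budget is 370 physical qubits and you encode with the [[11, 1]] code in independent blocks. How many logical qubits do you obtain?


Each code block uses 11 physical qubits for 1 logical qubit(s).
Number of complete blocks = floor(370 / 11) = 33
Logical qubits = 33 * 1
= 33

33


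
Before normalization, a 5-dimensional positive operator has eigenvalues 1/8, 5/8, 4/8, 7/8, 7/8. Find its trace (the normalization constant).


tr(M) = sum of eigenvalues
= 1/8 + 5/8 + 4/8 + 7/8 + 7/8
= 24/8
= 3.0000

3.0000


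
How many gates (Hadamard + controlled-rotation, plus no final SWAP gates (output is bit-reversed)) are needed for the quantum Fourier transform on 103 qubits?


Hadamard gates: 103
Controlled rotations: n*(n-1)/2 = 103*102/2 = 5253
SWAP gates: 0 (omitted)
Total = 103 + 5253
= 5356

5356


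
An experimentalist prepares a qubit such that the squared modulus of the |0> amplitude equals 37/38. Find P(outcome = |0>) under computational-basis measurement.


|alpha|^2 = 37/38 = 0.9737
|beta|^2 = 1 - 37/38 = 1/38 = 0.0263
P(|0>) = |alpha|^2 = 0.9737

0.9737


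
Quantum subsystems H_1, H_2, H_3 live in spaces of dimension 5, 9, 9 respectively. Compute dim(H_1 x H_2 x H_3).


dim(H_1 x H_2 x H_3) = 5 * 9 * 9
= 45 * 9
= 405

405


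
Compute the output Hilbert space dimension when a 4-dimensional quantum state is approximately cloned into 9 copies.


Output space = H^(tensor 9) where dim(H) = 4
dim = 4^9
= 16 (after 2 factors)
= 64 (after 3 factors)
= 256 (after 4 factors)
= 1024 (after 5 factors)
= 4096 (after 6 factors)
= 16384 (after 7 factors)
= 65536 (after 8 factors)
= 262144 (after 9 factors)
= 262144

262144


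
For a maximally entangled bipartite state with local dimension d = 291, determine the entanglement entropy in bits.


For a maximally entangled state in d x d:
S = log2(d) = log2(291)
= 8.1849

8.1849


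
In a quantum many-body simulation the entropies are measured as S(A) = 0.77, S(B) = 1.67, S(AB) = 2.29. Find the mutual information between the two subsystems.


I(A:B) = S(A) + S(B) - S(AB)
= 0.77 + 1.67 - 2.29
= 0.1500

0.1500


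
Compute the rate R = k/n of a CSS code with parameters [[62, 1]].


Code rate R = k/n
= 1/62
= 0.0161

0.0161


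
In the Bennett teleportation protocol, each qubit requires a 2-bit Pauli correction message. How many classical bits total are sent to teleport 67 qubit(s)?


Quantum teleportation requires 2 classical bits per qubit teleported.
67 qubit(s) -> 2 * 67 = 134 classical bits

134


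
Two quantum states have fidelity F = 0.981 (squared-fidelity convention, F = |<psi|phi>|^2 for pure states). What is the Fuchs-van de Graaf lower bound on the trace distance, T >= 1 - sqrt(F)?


Fuchs-van de Graaf (squared-fidelity convention): 1 - sqrt(F) <= T <= sqrt(1 - F).
Lower bound: T >= 1 - sqrt(F)
sqrt(F) = sqrt(0.981) = 0.9905
T >= 1 - 0.9905
T >= 0.0095

0.0095


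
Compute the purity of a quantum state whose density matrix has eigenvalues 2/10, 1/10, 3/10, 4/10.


tr(rho^2) = sum of eigenvalues squared
= (2/10)^2 + (1/10)^2 + (3/10)^2 + (4/10)^2
= (4 + 1 + 9 + 16) / 100
= 30/100
= 0.3000

0.3000


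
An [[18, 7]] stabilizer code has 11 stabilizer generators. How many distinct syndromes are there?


Each stabilizer generator gives a binary (+1 or -1) measurement outcome.
With 11 independent generators:
Total syndromes = 2^11
= 2048

2048


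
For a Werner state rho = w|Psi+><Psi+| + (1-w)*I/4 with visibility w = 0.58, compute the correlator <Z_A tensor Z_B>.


|Psi+> = (|01> + |10>)/sqrt(2)
For the pure Bell state, <Z_A Z_B> = -1 (Bell-state Pauli correlator).
The maximally-mixed part I/4 has tr(I/4 * P tensor P) = 0 for any traceless Pauli P.
So <Z_A Z_B>_rho = w * (-1) + (1 - w) * 0
= 0.58 * (-1)
= -0.5800

-0.5800


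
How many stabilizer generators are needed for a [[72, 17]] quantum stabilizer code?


For an [[n,k]] stabilizer code:
Number of stabilizer generators = n - k
= 72 - 17
= 55

55


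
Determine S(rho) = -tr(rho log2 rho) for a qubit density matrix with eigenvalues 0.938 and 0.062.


S = -p*log2(p) - (1-p)*log2(1-p)
p = 0.9380, 1-p = 0.0620
= -0.9380 * log2(0.9380) - 0.0620 * log2(0.0620)
= -(-0.0866) - (-0.2487)
= 0.3353

0.3353


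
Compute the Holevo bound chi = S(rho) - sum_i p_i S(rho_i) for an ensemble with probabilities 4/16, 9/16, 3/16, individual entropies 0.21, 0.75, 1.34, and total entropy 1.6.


chi = S(rho) - sum_i p_i * S(rho_i)
Weighted entropy = 4/16 * 0.21 + 9/16 * 0.75 + 3/16 * 1.34
= 0.7256
chi = 1.6 - 0.7256
= 0.8744

0.8744


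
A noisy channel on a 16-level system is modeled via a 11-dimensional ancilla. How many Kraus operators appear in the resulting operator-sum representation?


Tracing out the environment in an orthonormal basis {|i>_E} gives Kraus operators K_i = <i|_E U |0>_E.
Number of Kraus operators = dim(H_env) = d_env
= 11

11


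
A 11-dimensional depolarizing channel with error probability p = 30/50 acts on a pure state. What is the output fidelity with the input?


F = (1-p) + p/d
= (1 - 0.6000) + 0.6000/11
= 0.4000 + 0.0545
= 0.4545

0.4545


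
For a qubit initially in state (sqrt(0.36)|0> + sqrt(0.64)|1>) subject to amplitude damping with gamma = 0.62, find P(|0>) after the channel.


For amplitude damping with parameter gamma on state sqrt(a)|0> + sqrt(b)|1>:
alpha^2 = 0.36, beta^2 = 0.64
P(|0>) = alpha^2 + gamma * beta^2
= 0.36 + 0.62 * 0.64
= 0.36 + 0.3968
= 0.7568

0.7568


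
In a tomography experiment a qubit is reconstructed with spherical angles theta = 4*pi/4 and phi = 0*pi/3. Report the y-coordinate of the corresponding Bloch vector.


theta = 3.1416, phi = 0.0000
r_y = sin(theta)*sin(phi) = 0.0000 * 0.0000
r_y = 0.0000

0.0000


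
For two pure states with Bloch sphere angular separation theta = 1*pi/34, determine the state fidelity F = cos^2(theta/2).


For states separated by angle theta on Bloch sphere:
F = cos^2(theta/2)
theta = 1*pi/34 = 0.0924
theta/2 = 0.0462
cos(theta/2) = 0.9989
F = 0.9979

0.9979


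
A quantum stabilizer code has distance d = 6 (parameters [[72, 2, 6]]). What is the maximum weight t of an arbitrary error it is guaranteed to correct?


Code parameters: [[72, 2, 6]], distance d = 6.
Number of correctable errors = floor((d-1)/2)
= floor((6 - 1)/2)
= floor(5/2)
= 2

2


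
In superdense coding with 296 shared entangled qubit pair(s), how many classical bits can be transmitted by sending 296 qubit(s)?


Superdense coding allows 2 classical bits per shared entangled pair.
296 pair(s) -> 2 * 296 = 592 classical bits

592


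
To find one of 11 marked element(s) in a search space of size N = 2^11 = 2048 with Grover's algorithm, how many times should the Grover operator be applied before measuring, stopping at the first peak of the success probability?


After j Grover iterations the success probability is P(j) = sin^2((2j+1)*theta), where sin(theta) = sqrt(k/N).
N = 2^11 = 2048, k = 11
sin(theta) = sqrt(k/N) = 0.07328774625
theta = arcsin(sqrt(k/N)) = 0.07335351122 rad
P(j) reaches its first maximum when (2j+1)*theta is as close as possible to pi/2, i.e. j = round(pi/(4*theta) - 1/2).
pi/(4*theta) - 1/2 = 10.2070
(For comparison, the common estimate pi/4 * sqrt(N/k) = 10.7166; the exact maximiser is used here.)
Optimal iterations = 10

10


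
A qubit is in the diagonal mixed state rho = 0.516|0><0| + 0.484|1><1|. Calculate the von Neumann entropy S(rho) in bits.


S = -p*log2(p) - (1-p)*log2(1-p)
p = 0.5160, 1-p = 0.4840
= -0.5160 * log2(0.5160) - 0.4840 * log2(0.4840)
= -(-0.4926) - (-0.5067)
= 0.9993

0.9993


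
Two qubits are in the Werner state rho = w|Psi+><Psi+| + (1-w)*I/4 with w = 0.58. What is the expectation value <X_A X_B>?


|Psi+> = (|01> + |10>)/sqrt(2)
For the pure Bell state, <X_A X_B> = +1 (Bell-state Pauli correlator).
The maximally-mixed part I/4 has tr(I/4 * P tensor P) = 0 for any traceless Pauli P.
So <X_A X_B>_rho = w * (+1) + (1 - w) * 0
= 0.58 * (+1)
= 0.5800

0.5800


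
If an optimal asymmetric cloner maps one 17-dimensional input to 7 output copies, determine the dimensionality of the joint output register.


Output space = H^(tensor 7) where dim(H) = 17
dim = 17^7
= 289 (after 2 factors)
= 4913 (after 3 factors)
= 83521 (after 4 factors)
= 1419857 (after 5 factors)
= 24137569 (after 6 factors)
= 410338673 (after 7 factors)
= 410338673

410338673


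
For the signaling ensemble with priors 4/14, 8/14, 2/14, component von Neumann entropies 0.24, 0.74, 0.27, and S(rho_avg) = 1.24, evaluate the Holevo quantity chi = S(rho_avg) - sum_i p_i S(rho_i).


chi = S(rho) - sum_i p_i * S(rho_i)
Weighted entropy = 4/14 * 0.24 + 8/14 * 0.74 + 2/14 * 0.27
= 0.5300
chi = 1.24 - 0.5300
= 0.7100

0.7100


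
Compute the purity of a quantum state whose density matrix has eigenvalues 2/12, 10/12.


tr(rho^2) = sum of eigenvalues squared
= (2/12)^2 + (10/12)^2
= (4 + 100) / 144
= 104/144
= 0.7222

0.7222


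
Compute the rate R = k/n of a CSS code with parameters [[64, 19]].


Code rate R = k/n
= 19/64
= 0.2969

0.2969


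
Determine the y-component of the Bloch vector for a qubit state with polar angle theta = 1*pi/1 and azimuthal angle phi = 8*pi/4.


theta = 3.1416, phi = 6.2832
r_y = sin(theta)*sin(phi) = 0.0000 * 0.0000
r_y = 0.0000

0.0000


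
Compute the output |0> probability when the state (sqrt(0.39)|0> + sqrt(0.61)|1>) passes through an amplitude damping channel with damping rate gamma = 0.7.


For amplitude damping with parameter gamma on state sqrt(a)|0> + sqrt(b)|1>:
alpha^2 = 0.39, beta^2 = 0.61
P(|0>) = alpha^2 + gamma * beta^2
= 0.39 + 0.7 * 0.61
= 0.39 + 0.4270
= 0.8170

0.8170


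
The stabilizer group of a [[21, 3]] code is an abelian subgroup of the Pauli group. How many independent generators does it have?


For an [[n,k]] stabilizer code:
Number of stabilizer generators = n - k
= 21 - 3
= 18

18


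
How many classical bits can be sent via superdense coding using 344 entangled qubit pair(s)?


Superdense coding allows 2 classical bits per shared entangled pair.
344 pair(s) -> 2 * 344 = 688 classical bits

688


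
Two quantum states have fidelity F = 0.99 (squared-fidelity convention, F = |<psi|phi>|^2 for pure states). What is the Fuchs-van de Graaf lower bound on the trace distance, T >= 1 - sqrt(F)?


Fuchs-van de Graaf (squared-fidelity convention): 1 - sqrt(F) <= T <= sqrt(1 - F).
Lower bound: T >= 1 - sqrt(F)
sqrt(F) = sqrt(0.99) = 0.9950
T >= 1 - 0.9950
T >= 0.0050

0.0050


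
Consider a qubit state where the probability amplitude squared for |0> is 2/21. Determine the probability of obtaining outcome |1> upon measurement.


|alpha|^2 = 2/21 = 0.0952
|beta|^2 = 1 - 2/21 = 19/21 = 0.9048
P(|1>) = |beta|^2 = 0.9048

0.9048


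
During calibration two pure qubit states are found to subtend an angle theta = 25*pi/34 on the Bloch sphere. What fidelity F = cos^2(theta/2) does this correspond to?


For states separated by angle theta on Bloch sphere:
F = cos^2(theta/2)
theta = 25*pi/34 = 2.3100
theta/2 = 1.1550
cos(theta/2) = 0.4039
F = 0.1632

0.1632


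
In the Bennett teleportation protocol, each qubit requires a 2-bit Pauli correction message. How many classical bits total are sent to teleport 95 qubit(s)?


Quantum teleportation requires 2 classical bits per qubit teleported.
95 qubit(s) -> 2 * 95 = 190 classical bits

190


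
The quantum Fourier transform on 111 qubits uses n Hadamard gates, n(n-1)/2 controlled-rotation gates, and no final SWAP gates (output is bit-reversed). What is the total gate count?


Hadamard gates: 111
Controlled rotations: n*(n-1)/2 = 111*110/2 = 6105
SWAP gates: 0 (omitted)
Total = 111 + 6105
= 6216

6216


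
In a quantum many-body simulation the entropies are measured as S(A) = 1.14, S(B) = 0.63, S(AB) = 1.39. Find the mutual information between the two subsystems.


I(A:B) = S(A) + S(B) - S(AB)
= 1.14 + 0.63 - 1.39
= 0.3800

0.3800


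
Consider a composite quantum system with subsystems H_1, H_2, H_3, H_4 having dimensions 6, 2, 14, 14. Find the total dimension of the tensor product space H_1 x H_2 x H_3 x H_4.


dim(H_1 x H_2 x H_3 x H_4) = 6 * 2 * 14 * 14
= 12 * 14 * 14
= 168 * 14
= 2352

2352


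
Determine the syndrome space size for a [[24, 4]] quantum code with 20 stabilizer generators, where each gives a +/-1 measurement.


Each stabilizer generator gives a binary (+1 or -1) measurement outcome.
With 20 independent generators:
Total syndromes = 2^20
= 1048576

1048576


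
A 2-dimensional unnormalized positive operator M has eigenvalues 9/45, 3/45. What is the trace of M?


tr(M) = sum of eigenvalues
= 9/45 + 3/45
= 12/45
= 0.2667

0.2667


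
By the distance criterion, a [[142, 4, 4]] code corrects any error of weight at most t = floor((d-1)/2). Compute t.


Code parameters: [[142, 4, 4]], distance d = 4.
Number of correctable errors = floor((d-1)/2)
= floor((4 - 1)/2)
= floor(3/2)
= 1

1


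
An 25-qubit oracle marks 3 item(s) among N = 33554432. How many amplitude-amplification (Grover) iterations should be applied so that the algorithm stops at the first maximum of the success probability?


After j Grover iterations the success probability is P(j) = sin^2((2j+1)*theta), where sin(theta) = sqrt(k/N).
N = 2^25 = 33554432, k = 3
sin(theta) = sqrt(k/N) = 0.0002990099784
theta = arcsin(sqrt(k/N)) = 0.0002990099828 rad
P(j) reaches its first maximum when (2j+1)*theta is as close as possible to pi/2, i.e. j = round(pi/(4*theta) - 1/2).
pi/(4*theta) - 1/2 = 2626.1620
(For comparison, the common estimate pi/4 * sqrt(N/k) = 2626.6621; the exact maximiser is used here.)
Optimal iterations = 2626

2626


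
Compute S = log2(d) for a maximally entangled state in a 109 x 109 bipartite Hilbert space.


For a maximally entangled state in d x d:
S = log2(d) = log2(109)
= 6.7682

6.7682


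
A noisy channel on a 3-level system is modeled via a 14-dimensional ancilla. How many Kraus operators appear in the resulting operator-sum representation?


Tracing out the environment in an orthonormal basis {|i>_E} gives Kraus operators K_i = <i|_E U |0>_E.
Number of Kraus operators = dim(H_env) = d_env
= 14

14


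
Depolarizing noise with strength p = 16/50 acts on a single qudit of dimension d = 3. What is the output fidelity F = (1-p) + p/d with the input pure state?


F = (1-p) + p/d
= (1 - 0.3200) + 0.3200/3
= 0.6800 + 0.1067
= 0.7867

0.7867


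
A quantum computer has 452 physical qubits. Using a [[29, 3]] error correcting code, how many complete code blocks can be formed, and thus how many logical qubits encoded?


Each code block uses 29 physical qubits for 3 logical qubit(s).
Number of complete blocks = floor(452 / 29) = 15
Logical qubits = 15 * 3
= 45

45


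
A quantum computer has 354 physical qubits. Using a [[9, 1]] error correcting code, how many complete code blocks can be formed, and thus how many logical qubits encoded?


Each code block uses 9 physical qubits for 1 logical qubit(s).
Number of complete blocks = floor(354 / 9) = 39
Logical qubits = 39 * 1
= 39

39


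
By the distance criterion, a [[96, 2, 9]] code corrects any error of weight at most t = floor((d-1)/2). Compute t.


Code parameters: [[96, 2, 9]], distance d = 9.
Number of correctable errors = floor((d-1)/2)
= floor((9 - 1)/2)
= floor(8/2)
= 4

4


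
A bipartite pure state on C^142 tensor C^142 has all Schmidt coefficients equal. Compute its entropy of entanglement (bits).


For a maximally entangled state in d x d:
S = log2(d) = log2(142)
= 7.1497

7.1497


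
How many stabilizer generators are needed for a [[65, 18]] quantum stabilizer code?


For an [[n,k]] stabilizer code:
Number of stabilizer generators = n - k
= 65 - 18
= 47

47


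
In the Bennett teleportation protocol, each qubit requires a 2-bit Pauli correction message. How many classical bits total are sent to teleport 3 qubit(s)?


Quantum teleportation requires 2 classical bits per qubit teleported.
3 qubit(s) -> 2 * 3 = 6 classical bits

6


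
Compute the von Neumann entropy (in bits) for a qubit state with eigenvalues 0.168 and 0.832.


S = -p*log2(p) - (1-p)*log2(1-p)
p = 0.1680, 1-p = 0.8320
= -0.1680 * log2(0.1680) - 0.8320 * log2(0.8320)
= -(-0.4323) - (-0.2208)
= 0.6531

0.6531


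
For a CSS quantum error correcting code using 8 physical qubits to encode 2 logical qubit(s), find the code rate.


Code rate R = k/n
= 2/8
= 0.2500

0.2500


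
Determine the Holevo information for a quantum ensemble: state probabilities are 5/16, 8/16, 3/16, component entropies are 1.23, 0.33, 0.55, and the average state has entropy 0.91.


chi = S(rho) - sum_i p_i * S(rho_i)
Weighted entropy = 5/16 * 1.23 + 8/16 * 0.33 + 3/16 * 0.55
= 0.6525
chi = 0.91 - 0.6525
= 0.2575

0.2575


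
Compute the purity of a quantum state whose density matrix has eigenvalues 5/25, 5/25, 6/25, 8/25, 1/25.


tr(rho^2) = sum of eigenvalues squared
= (5/25)^2 + (5/25)^2 + (6/25)^2 + (8/25)^2 + (1/25)^2
= (25 + 25 + 36 + 64 + 1) / 625
= 151/625
= 0.2416

0.2416


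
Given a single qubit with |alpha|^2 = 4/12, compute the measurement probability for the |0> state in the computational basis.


|alpha|^2 = 4/12 = 0.3333
|beta|^2 = 1 - 4/12 = 8/12 = 0.6667
P(|0>) = |alpha|^2 = 0.3333

0.3333


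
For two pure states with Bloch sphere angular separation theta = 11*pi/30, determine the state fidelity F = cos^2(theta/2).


For states separated by angle theta on Bloch sphere:
F = cos^2(theta/2)
theta = 11*pi/30 = 1.1519
theta/2 = 0.5760
cos(theta/2) = 0.8387
F = 0.7034

0.7034


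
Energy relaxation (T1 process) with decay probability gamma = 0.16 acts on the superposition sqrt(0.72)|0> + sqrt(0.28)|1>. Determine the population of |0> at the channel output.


For amplitude damping with parameter gamma on state sqrt(a)|0> + sqrt(b)|1>:
alpha^2 = 0.72, beta^2 = 0.28
P(|0>) = alpha^2 + gamma * beta^2
= 0.72 + 0.16 * 0.28
= 0.72 + 0.0448
= 0.7648

0.7648


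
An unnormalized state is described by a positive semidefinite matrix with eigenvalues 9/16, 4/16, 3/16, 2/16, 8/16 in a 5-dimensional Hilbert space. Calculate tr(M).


tr(M) = sum of eigenvalues
= 9/16 + 4/16 + 3/16 + 2/16 + 8/16
= 26/16
= 1.6250

1.6250


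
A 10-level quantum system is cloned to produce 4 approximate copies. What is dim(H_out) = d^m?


Output space = H^(tensor 4) where dim(H) = 10
dim = 10^4
= 100 (after 2 factors)
= 1000 (after 3 factors)
= 10000 (after 4 factors)
= 10000

10000


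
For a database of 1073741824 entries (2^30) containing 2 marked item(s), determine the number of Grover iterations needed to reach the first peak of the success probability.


After j Grover iterations the success probability is P(j) = sin^2((2j+1)*theta), where sin(theta) = sqrt(k/N).
N = 2^30 = 1073741824, k = 2
sin(theta) = sqrt(k/N) = 4.315837288e-05
theta = arcsin(sqrt(k/N)) = 4.315837289e-05 rad
P(j) reaches its first maximum when (2j+1)*theta is as close as possible to pi/2, i.e. j = round(pi/(4*theta) - 1/2).
pi/(4*theta) - 1/2 = 18197.5485
(For comparison, the common estimate pi/4 * sqrt(N/k) = 18198.0485; the exact maximiser is used here.)
Optimal iterations = 18198

18198


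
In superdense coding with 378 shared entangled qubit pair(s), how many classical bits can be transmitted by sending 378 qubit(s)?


Superdense coding allows 2 classical bits per shared entangled pair.
378 pair(s) -> 2 * 378 = 756 classical bits

756


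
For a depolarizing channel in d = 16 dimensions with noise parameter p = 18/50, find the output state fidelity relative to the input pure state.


F = (1-p) + p/d
= (1 - 0.3600) + 0.3600/16
= 0.6400 + 0.0225
= 0.6625

0.6625


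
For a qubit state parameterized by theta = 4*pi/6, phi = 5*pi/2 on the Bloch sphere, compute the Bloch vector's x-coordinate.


theta = 2.0944, phi = 7.8540
r_x = sin(theta)*cos(phi) = 0.8660 * 0.0000
r_x = 0.0000

0.0000


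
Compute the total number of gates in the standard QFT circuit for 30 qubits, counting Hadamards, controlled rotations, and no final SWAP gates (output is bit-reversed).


Hadamard gates: 30
Controlled rotations: n*(n-1)/2 = 30*29/2 = 435
SWAP gates: 0 (omitted)
Total = 30 + 435
= 465

465


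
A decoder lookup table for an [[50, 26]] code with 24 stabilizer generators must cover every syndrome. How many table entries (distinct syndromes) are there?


Each stabilizer generator gives a binary (+1 or -1) measurement outcome.
With 24 independent generators:
Total syndromes = 2^24
= 16777216

16777216


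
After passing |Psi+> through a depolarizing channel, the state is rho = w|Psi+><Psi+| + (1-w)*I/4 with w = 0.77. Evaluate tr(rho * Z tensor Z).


|Psi+> = (|01> + |10>)/sqrt(2)
For the pure Bell state, <Z_A Z_B> = -1 (Bell-state Pauli correlator).
The maximally-mixed part I/4 has tr(I/4 * P tensor P) = 0 for any traceless Pauli P.
So <Z_A Z_B>_rho = w * (-1) + (1 - w) * 0
= 0.77 * (-1)
= -0.7700

-0.7700


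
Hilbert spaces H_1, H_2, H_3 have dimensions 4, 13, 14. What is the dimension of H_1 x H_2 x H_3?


dim(H_1 x H_2 x H_3) = 4 * 13 * 14
= 52 * 14
= 728

728


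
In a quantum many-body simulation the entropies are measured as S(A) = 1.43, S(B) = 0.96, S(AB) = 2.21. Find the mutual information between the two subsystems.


I(A:B) = S(A) + S(B) - S(AB)
= 1.43 + 0.96 - 2.21
= 0.1800

0.1800


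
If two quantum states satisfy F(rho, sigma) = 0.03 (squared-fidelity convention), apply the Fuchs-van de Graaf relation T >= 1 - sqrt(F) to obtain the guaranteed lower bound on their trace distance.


Fuchs-van de Graaf (squared-fidelity convention): 1 - sqrt(F) <= T <= sqrt(1 - F).
Lower bound: T >= 1 - sqrt(F)
sqrt(F) = sqrt(0.03) = 0.1732
T >= 1 - 0.1732
T >= 0.8268

0.8268


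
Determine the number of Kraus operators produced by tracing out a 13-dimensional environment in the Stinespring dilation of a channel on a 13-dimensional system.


Tracing out the environment in an orthonormal basis {|i>_E} gives Kraus operators K_i = <i|_E U |0>_E.
Number of Kraus operators = dim(H_env) = d_env
= 13

13


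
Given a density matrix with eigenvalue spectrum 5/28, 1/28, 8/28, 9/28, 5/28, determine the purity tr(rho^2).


tr(rho^2) = sum of eigenvalues squared
= (5/28)^2 + (1/28)^2 + (8/28)^2 + (9/28)^2 + (5/28)^2
= (25 + 1 + 64 + 81 + 25) / 784
= 196/784
= 0.2500

0.2500


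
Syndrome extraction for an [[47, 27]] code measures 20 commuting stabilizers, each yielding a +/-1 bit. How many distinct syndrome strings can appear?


Each stabilizer generator gives a binary (+1 or -1) measurement outcome.
With 20 independent generators:
Total syndromes = 2^20
= 1048576

1048576


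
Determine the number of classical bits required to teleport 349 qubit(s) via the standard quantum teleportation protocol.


Quantum teleportation requires 2 classical bits per qubit teleported.
349 qubit(s) -> 2 * 349 = 698 classical bits

698


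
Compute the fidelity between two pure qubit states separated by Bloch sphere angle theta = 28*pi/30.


For states separated by angle theta on Bloch sphere:
F = cos^2(theta/2)
theta = 28*pi/30 = 2.9322
theta/2 = 1.4661
cos(theta/2) = 0.1045
F = 0.0109

0.0109


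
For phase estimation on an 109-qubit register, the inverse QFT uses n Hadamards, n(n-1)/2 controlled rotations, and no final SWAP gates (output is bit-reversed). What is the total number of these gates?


Hadamard gates: 109
Controlled rotations: n*(n-1)/2 = 109*108/2 = 5886
SWAP gates: 0 (omitted)
Total = 109 + 5886
= 5995

5995


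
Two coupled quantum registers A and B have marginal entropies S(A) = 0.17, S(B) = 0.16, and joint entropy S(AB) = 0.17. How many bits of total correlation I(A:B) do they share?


I(A:B) = S(A) + S(B) - S(AB)
= 0.17 + 0.16 - 0.17
= 0.1600

0.1600


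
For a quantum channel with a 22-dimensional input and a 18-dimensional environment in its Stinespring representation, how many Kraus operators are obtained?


Tracing out the environment in an orthonormal basis {|i>_E} gives Kraus operators K_i = <i|_E U |0>_E.
Number of Kraus operators = dim(H_env) = d_env
= 18

18


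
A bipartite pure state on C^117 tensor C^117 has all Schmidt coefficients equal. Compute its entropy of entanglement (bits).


For a maximally entangled state in d x d:
S = log2(d) = log2(117)
= 6.8704

6.8704


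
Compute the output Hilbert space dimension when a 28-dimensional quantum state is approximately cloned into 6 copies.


Output space = H^(tensor 6) where dim(H) = 28
dim = 28^6
= 784 (after 2 factors)
= 21952 (after 3 factors)
= 614656 (after 4 factors)
= 17210368 (after 5 factors)
= 481890304 (after 6 factors)
= 481890304

481890304


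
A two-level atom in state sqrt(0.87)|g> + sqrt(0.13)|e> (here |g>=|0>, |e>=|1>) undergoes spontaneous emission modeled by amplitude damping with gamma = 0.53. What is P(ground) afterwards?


For amplitude damping with parameter gamma on state sqrt(a)|0> + sqrt(b)|1>:
alpha^2 = 0.87, beta^2 = 0.13
P(|0>) = alpha^2 + gamma * beta^2
= 0.87 + 0.53 * 0.13
= 0.87 + 0.0689
= 0.9389

0.9389


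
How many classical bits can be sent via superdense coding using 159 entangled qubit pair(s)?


Superdense coding allows 2 classical bits per shared entangled pair.
159 pair(s) -> 2 * 159 = 318 classical bits

318


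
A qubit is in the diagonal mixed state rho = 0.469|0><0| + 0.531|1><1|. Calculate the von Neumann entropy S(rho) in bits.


S = -p*log2(p) - (1-p)*log2(1-p)
p = 0.4690, 1-p = 0.5310
= -0.4690 * log2(0.4690) - 0.5310 * log2(0.5310)
= -(-0.5123) - (-0.4849)
= 0.9972

0.9972


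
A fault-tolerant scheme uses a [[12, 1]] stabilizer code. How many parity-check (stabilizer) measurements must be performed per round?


For an [[n,k]] stabilizer code:
Number of stabilizer generators = n - k
= 12 - 1
= 11

11


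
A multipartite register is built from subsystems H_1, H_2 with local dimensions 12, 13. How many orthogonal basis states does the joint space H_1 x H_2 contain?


dim(H_1 x H_2) = 12 * 13
= 156

156


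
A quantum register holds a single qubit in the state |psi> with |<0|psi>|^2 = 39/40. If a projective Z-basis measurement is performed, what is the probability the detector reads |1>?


|alpha|^2 = 39/40 = 0.9750
|beta|^2 = 1 - 39/40 = 1/40 = 0.0250
P(|1>) = |beta|^2 = 0.0250

0.0250


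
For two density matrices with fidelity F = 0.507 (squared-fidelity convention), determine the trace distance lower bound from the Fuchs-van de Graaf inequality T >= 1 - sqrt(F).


Fuchs-van de Graaf (squared-fidelity convention): 1 - sqrt(F) <= T <= sqrt(1 - F).
Lower bound: T >= 1 - sqrt(F)
sqrt(F) = sqrt(0.507) = 0.7120
T >= 1 - 0.7120
T >= 0.2880

0.2880


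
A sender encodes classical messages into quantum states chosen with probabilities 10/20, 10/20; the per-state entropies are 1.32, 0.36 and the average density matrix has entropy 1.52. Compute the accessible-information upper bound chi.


chi = S(rho) - sum_i p_i * S(rho_i)
Weighted entropy = 10/20 * 1.32 + 10/20 * 0.36
= 0.8400
chi = 1.52 - 0.8400
= 0.6800

0.6800


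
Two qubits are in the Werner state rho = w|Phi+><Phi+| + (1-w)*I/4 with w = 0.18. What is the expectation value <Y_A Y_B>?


|Phi+> = (|00> + |11>)/sqrt(2)
For the pure Bell state, <Y_A Y_B> = -1 (Bell-state Pauli correlator).
The maximally-mixed part I/4 has tr(I/4 * P tensor P) = 0 for any traceless Pauli P.
So <Y_A Y_B>_rho = w * (-1) + (1 - w) * 0
= 0.18 * (-1)
= -0.1800

-0.1800


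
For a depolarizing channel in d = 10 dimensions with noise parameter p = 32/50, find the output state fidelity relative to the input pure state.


F = (1-p) + p/d
= (1 - 0.6400) + 0.6400/10
= 0.3600 + 0.0640
= 0.4240

0.4240


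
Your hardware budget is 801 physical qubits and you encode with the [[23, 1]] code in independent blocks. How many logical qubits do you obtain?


Each code block uses 23 physical qubits for 1 logical qubit(s).
Number of complete blocks = floor(801 / 23) = 34
Logical qubits = 34 * 1
= 34

34


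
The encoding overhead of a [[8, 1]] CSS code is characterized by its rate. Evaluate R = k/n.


Code rate R = k/n
= 1/8
= 0.1250

0.1250


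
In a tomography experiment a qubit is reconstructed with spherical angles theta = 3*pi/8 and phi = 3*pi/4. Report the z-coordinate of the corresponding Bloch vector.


theta = 1.1781, phi = 2.3562
r_z = cos(theta) = 0.3827

0.3827


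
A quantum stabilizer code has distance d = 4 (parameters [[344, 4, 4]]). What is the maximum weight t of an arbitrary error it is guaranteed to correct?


Code parameters: [[344, 4, 4]], distance d = 4.
Number of correctable errors = floor((d-1)/2)
= floor((4 - 1)/2)
= floor(3/2)
= 1

1


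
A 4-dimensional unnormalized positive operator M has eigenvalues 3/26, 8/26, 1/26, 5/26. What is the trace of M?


tr(M) = sum of eigenvalues
= 3/26 + 8/26 + 1/26 + 5/26
= 17/26
= 0.6538

0.6538


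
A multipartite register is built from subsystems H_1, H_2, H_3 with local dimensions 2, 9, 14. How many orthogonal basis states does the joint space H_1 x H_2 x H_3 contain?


dim(H_1 x H_2 x H_3) = 2 * 9 * 14
= 18 * 14
= 252

252


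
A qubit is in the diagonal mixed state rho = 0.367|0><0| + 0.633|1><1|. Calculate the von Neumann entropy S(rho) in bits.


S = -p*log2(p) - (1-p)*log2(1-p)
p = 0.3670, 1-p = 0.6330
= -0.3670 * log2(0.3670) - 0.6330 * log2(0.6330)
= -(-0.5307) - (-0.4176)
= 0.9483

0.9483


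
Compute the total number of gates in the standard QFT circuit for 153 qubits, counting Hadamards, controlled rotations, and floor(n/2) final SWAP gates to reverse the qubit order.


Hadamard gates: 153
Controlled rotations: n*(n-1)/2 = 153*152/2 = 11628
SWAP gates: floor(n/2) = floor(153/2) = 76
Total = 153 + 11628 + 76
= 11857

11857


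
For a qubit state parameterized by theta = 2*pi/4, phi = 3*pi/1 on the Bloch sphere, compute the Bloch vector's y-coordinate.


theta = 1.5708, phi = 9.4248
r_y = sin(theta)*sin(phi) = 1.0000 * 0.0000
r_y = 0.0000

0.0000


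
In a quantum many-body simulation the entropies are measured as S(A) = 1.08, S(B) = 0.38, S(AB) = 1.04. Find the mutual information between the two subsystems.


I(A:B) = S(A) + S(B) - S(AB)
= 1.08 + 0.38 - 1.04
= 0.4200

0.4200


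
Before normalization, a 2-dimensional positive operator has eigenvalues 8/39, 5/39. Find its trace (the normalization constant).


tr(M) = sum of eigenvalues
= 8/39 + 5/39
= 13/39
= 0.3333

0.3333
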